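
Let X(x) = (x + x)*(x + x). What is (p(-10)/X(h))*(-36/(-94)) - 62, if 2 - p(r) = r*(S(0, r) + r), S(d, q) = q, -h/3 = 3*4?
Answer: -46635/752 ≈ -62.015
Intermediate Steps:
h = -36 (h = -9*4 = -3*12 = -36)
X(x) = 4*x**2 (X(x) = (2*x)*(2*x) = 4*x**2)
p(r) = 2 - 2*r**2 (p(r) = 2 - r*(r + r) = 2 - r*2*r = 2 - 2*r**2)
(p(-10)/X(h))*(-36/(-94)) - 62 = ((2 - 2*(-10)**2)/((4*(-36)**2)))*(-36/(-94)) - 62 = ((2 - 2*100)/((4*1296)))*(-36*(-1/94)) - 62 = ((2 - 200)/5184)*(18/47) - 62 = -198*1/5184*(18/47) - 62 = -11/288*18/47 - 62 = -11/752 - 62 = -46635/752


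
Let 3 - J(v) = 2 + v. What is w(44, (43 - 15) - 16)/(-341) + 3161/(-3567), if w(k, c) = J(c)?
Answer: -3256/3813 ≈ -0.85392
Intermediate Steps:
J(v) = 1 - v (J(v) = 3 - (2 + v) = 3 + (-2 - v) = 1 - v)
w(k, c) = 1 - c
w(44, (43 - 15) - 16)/(-341) + 3161/(-3567) = (1 - ((43 - 15) - 16))/(-341) + 3161/(-3567) = (1 - (28 - 16))*(-1/341) + 3161*(-1/3567) = (1 - 1*12)*(-1/341) - 109/123 = (1 - 12)*(-1/341) - 109/123 = -11*(-1/341) - 109/123 = 1/31 - 109/123 = -3256/3813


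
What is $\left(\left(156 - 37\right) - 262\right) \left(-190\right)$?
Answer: $27170$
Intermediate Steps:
$\left(\left(156 - 37\right) - 262\right) \left(-190\right) = \left(119 - 262\right) \left(-190\right) = \left(-143\right) \left(-190\right) = 27170$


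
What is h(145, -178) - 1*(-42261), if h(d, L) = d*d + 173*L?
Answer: 32492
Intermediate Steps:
h(d, L) = d² + 173*L
h(145, -178) - 1*(-42261) = (145² + 173*(-178)) - 1*(-42261) = (21025 - 30794) + 42261 = -9769 + 42261 = 32492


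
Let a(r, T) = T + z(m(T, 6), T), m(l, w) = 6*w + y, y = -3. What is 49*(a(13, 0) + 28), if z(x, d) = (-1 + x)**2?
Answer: 51548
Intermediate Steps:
m(l, w) = -3 + 6*w (m(l, w) = 6*w - 3 = -3 + 6*w)
a(r, T) = 1024 + T (a(r, T) = T + (-1 + (-3 + 6*6))**2 = T + (-1 + (-3 + 36))**2 = T + (-1 + 33)**2 = T + 32**2 = T + 1024 = 1024 + T)
49*(a(13, 0) + 28) = 49*((1024 + 0) + 28) = 49*(1024 + 28) = 49*1052 = 51548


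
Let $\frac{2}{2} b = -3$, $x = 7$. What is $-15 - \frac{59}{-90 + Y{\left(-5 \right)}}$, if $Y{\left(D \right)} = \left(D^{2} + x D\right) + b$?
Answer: $- \frac{1486}{103} \approx -14.427$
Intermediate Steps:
$b = -3$
$Y{\left(D \right)} = -3 + D^{2} + 7 D$ ($Y{\left(D \right)} = \left(D^{2} + 7 D\right) - 3 = -3 + D^{2} + 7 D$)
$-15 - \frac{59}{-90 + Y{\left(-5 \right)}} = -15 - \frac{59}{-90 + \left(-3 + \left(-5\right)^{2} + 7 \left(-5\right)\right)} = -15 - \frac{59}{-90 - 13} = -15 - \frac{59}{-103} = -15 - - \frac{59}{103} = -15 + \frac{59}{103} = - \frac{1486}{103}$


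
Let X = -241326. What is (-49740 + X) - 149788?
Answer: -440854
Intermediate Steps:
(-49740 + X) - 149788 = (-49740 - 241326) - 149788 = -291066 - 149788 = -440854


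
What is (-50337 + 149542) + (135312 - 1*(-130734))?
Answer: 365251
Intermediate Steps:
(-50337 + 149542) + (135312 - 1*(-130734)) = 99205 + (135312 + 130734) = 99205 + 266046 = 365251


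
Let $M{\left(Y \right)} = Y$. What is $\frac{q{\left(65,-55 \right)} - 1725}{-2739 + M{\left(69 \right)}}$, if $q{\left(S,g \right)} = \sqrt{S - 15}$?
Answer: $\frac{115}{178} - \frac{\sqrt{2}}{534} \approx 0.64342$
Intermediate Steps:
$q{\left(S,g \right)} = \sqrt{-15 + S}$
$\frac{q{\left(65,-55 \right)} - 1725}{-2739 + M{\left(69 \right)}} = \frac{\sqrt{-15 + 65} - 1725}{-2739 + 69} = \frac{\sqrt{50} - 1725}{-2670} = \left(5 \sqrt{2} - 1725\right) \left(- \frac{1}{2670}\right) = \left(-1725 + 5 \sqrt{2}\right) \left(- \frac{1}{2670}\right) = \frac{115}{178} - \frac{\sqrt{2}}{534}$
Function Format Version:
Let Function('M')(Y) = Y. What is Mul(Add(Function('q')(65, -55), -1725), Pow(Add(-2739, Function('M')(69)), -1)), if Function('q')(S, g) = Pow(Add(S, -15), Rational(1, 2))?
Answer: Add(Rational(115, 178), Mul(Rational(-1, 534), Pow(2, Rational(1, 2)))) ≈ 0.64342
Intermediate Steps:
Function('q')(S, g) = Pow(Add(-15, S), Rational(1, 2))
Mul(Add(Function('q')(65, -55), -1725), Pow(Add(-2739, Function('M')(69)), -1)) = Mul(Add(Pow(Add(-15, 65), Rational(1, 2)), -1725), Pow(Add(-2739, 69), -1)) = Mul(Add(Pow(50, Rational(1, 2)), -1725), Pow(-2670, -1)) = Mul(Add(Mul(5, Pow(2, Rational(1, 2))), -1725), Rational(-1, 2670)) = Mul(Add(-1725, Mul(5, Pow(2, Rational(1, 2)))), Rational(-1, 2670)) = Add(Rational(115, 178), Mul(Rational(-1, 534), Pow(2, Rational(1, 2))))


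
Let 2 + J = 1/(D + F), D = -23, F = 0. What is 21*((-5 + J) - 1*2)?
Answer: -4368/23 ≈ -189.91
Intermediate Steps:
J = -47/23 (J = -2 + 1/(-23 + 0) = -2 + 1/(-23) = -2 - 1/23 = -47/23 ≈ -2.0435)
21*((-5 + J) - 1*2) = 21*((-5 - 47/23) - 1*2) = 21*(-162/23 - 2) = 21*(-208/23) = -4368/23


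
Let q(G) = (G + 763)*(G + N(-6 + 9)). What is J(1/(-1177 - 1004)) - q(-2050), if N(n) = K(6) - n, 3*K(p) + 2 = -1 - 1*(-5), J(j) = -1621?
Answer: -2642974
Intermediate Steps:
K(p) = ⅔ (K(p) = -⅔ + (-1 - 1*(-5))/3 = -⅔ + (-1 + 5)/3 = -⅔ + (⅓)*4 = -⅔ + 4/3 = ⅔)
N(n) = ⅔ - n
q(G) = (763 + G)*(-7/3 + G) (q(G) = (G + 763)*(G + (⅔ - (-6 + 9))) = (763 + G)*(G + (⅔ - 1*3)) = (763 + G)*(G + (⅔ - 3)) = (763 + G)*(G - 7/3) = (763 + G)*(-7/3 + G))
J(1/(-1177 - 1004)) - q(-2050) = -1621 - (-5341/3 + (-2050)² + (2282/3)*(-2050)) = -1621 - (-5341/3 + 4202500 - 4678100/3) = -1621 - 1*2641353 = -1621 - 2641353 = -2642974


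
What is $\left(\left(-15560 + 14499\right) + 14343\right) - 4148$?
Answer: $9134$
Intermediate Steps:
$\left(\left(-15560 + 14499\right) + 14343\right) - 4148 = \left(-1061 + 14343\right) - 4148 = 13282 - 4148 = 9134$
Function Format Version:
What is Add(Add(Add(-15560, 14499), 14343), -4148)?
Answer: 9134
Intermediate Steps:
Add(Add(Add(-15560, 14499), 14343), -4148) = Add(Add(-1061, 14343), -4148) = Add(13282, -4148) = 9134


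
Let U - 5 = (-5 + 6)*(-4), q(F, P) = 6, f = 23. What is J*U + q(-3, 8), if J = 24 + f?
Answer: 53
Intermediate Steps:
J = 47 (J = 24 + 23 = 47)
U = 1 (U = 5 + (-5 + 6)*(-4) = 5 + 1*(-4) = 5 - 4 = 1)
J*U + q(-3, 8) = 47*1 + 6 = 47 + 6 = 53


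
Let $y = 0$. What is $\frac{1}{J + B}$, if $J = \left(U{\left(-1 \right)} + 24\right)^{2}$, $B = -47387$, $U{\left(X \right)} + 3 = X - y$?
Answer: $- \frac{1}{46987} \approx -2.1282 \cdot 10^{-5}$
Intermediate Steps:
$U{\left(X \right)} = -3 + X$ ($U{\left(X \right)} = -3 + \left(X - 0\right) = -3 + \left(X + 0\right) = -3 + X$)
$J = 400$ ($J = \left(\left(-3 - 1\right) + 24\right)^{2} = \left(-4 + 24\right)^{2} = 20^{2} = 400$)
$\frac{1}{J + B} = \frac{1}{400 - 47387} = \frac{1}{-46987} = - \frac{1}{46987}$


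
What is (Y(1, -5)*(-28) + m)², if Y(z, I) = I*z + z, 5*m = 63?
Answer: 388129/25 ≈ 15525.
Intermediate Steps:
m = 63/5 (m = (⅕)*63 = 63/5 ≈ 12.600)
Y(z, I) = z + I*z
(Y(1, -5)*(-28) + m)² = ((1*(1 - 5))*(-28) + 63/5)² = ((1*(-4))*(-28) + 63/5)² = (-4*(-28) + 63/5)² = (112 + 63/5)² = (623/5)² = 388129/25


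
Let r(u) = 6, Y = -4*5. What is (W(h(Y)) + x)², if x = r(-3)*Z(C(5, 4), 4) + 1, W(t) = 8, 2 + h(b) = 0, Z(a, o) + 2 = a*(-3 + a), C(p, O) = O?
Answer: 441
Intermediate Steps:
Y = -20
Z(a, o) = -2 + a*(-3 + a)
h(b) = -2 (h(b) = -2 + 0 = -2)
x = 13 (x = 6*(-2 + 4² - 3*4) + 1 = 6*(-2 + 16 - 12) + 1 = 6*2 + 1 = 12 + 1 = 13)
(W(h(Y)) + x)² = (8 + 13)² = 21² = 441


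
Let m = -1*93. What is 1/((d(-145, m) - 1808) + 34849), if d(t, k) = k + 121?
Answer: 1/33069 ≈ 3.0240e-5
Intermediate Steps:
m = -93
d(t, k) = 121 + k
1/((d(-145, m) - 1808) + 34849) = 1/(((121 - 93) - 1808) + 34849) = 1/((28 - 1808) + 34849) = 1/(-1780 + 34849) = 1/33069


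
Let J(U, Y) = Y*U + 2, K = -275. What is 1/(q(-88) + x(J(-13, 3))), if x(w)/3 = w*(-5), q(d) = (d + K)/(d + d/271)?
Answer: 2176/1216623 ≈ 0.0017886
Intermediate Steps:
J(U, Y) = 2 + U*Y (J(U, Y) = U*Y + 2 = 2 + U*Y)
q(d) = 271*(-275 + d)/(272*d) (q(d) = (d - 275)/(d + d/271) = (-275 + d)/(d + d*(1/271)) = (-275 + d)/(d + d/271) = (-275 + d)/((272*d/271)) = (-275 + d)*(271/(272*d)) = 271*(-275 + d)/(272*d))
x(w) = -15*w (x(w) = 3*(w*(-5)) = 3*(-5*w) = -15*w)
1/(q(-88) + x(J(-13, 3))) = 1/((271/272)*(-275 - 88)/(-88) - 15*(2 - 13*3)) = 1/((271/272)*(-1/88)*(-363) - 15*(2 - 39)) = 1/(8943/2176 - 15*(-37)) = 1/(8943/2176 + 555) = 1/(1216623/2176) = 2176/1216623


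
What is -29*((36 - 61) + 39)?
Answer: -406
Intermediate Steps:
-29*((36 - 61) + 39) = -29*(-25 + 39) = -29*14 = -406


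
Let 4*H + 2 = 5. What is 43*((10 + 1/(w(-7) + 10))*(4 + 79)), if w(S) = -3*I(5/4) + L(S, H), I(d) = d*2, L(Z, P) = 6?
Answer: 613868/17 ≈ 36110.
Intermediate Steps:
H = 3/4 (H = -1/2 + (1/4)*5 = -1/2 + 5/4 = 3/4 ≈ 0.75000)
I(d) = 2*d
w(S) = -3/2 (w(S) = -6*5/4 + 6 = -3*5/2 + 6 = -15/2 + 6 = -3/2)
43*((10 + 1/(w(-7) + 10))*(4 + 79)) = 43*((10 + 1/(-3/2 + 10))*(4 + 79)) = 43*((10 + 1/(17/2))*83) = 43*((10 + 2/17)*83) = 43*((172/17)*83) = 43*(14276/17) = 613868/17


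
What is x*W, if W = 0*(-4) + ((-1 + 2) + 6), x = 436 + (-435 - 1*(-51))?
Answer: 364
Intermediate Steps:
x = 52 (x = 436 + (-435 + 51) = 436 - 384 = 52)
W = 7 (W = 0 + (1 + 6) = 0 + 7 = 7)
x*W = 52*7 = 364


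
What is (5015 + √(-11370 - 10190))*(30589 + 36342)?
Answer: 335658965 + 937034*I*√110 ≈ 3.3566e+8 + 9.8277e+6*I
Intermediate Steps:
(5015 + √(-11370 - 10190))*(30589 + 36342) = (5015 + √(-21560))*66931 = (5015 + 14*I*√110)*66931 = 335658965 + 937034*I*√110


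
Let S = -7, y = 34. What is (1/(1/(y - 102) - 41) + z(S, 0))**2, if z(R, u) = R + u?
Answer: 383807281/7778521 ≈ 49.342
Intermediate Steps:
(1/(1/(y - 102) - 41) + z(S, 0))**2 = (1/(1/(34 - 102) - 41) + (-7 + 0))**2 = (1/(1/(-68) - 41) - 7)**2 = (1/(-1/68 - 41) - 7)**2 = (1/(-2789/68) - 7)**2 = (-68/2789 - 7)**2 = (-19591/2789)**2 = 383807281/7778521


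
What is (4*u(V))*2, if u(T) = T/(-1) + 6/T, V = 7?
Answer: -344/7 ≈ -49.143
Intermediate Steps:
u(T) = -T + 6/T (u(T) = T*(-1) + 6/T = -T + 6/T)
(4*u(V))*2 = (4*(-1*7 + 6/7))*2 = (4*(-7 + 6*(1/7)))*2 = (4*(-7 + 6/7))*2 = (4*(-43/7))*2 = -172/7*2 = -344/7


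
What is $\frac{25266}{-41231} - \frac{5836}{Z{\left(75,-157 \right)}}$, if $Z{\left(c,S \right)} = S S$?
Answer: $- \frac{863405750}{1016302919} \approx -0.84956$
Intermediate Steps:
$Z{\left(c,S \right)} = S^{2}$
$\frac{25266}{-41231} - \frac{5836}{Z{\left(75,-157 \right)}} = \frac{25266}{-41231} - \frac{5836}{\left(-157\right)^{2}} = 25266 \left(- \frac{1}{41231}\right) - \frac{5836}{24649} = - \frac{25266}{41231} - \frac{5836}{24649} = - \frac{863405750}{1016302919}$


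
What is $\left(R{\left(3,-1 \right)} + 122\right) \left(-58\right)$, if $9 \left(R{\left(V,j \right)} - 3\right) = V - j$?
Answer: $- \frac{65482}{9} \approx -7275.8$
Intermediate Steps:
$R{\left(V,j \right)} = 3 - \frac{j}{9} + \frac{V}{9}$ ($R{\left(V,j \right)} = 3 + \frac{V - j}{9} = 3 + \left(- \frac{j}{9} + \frac{V}{9}\right) = 3 - \frac{j}{9} + \frac{V}{9}$)
$\left(R{\left(3,-1 \right)} + 122\right) \left(-58\right) = \left(\left(3 - - \frac{1}{9} + \frac{1}{9} \cdot 3\right) + 122\right) \left(-58\right) = \left(\left(3 + \frac{1}{9} + \frac{1}{3}\right) + 122\right) \left(-58\right) = \left(\frac{31}{9} + 122\right) \left(-58\right) = \frac{1129}{9} \left(-58\right) = - \frac{65482}{9}$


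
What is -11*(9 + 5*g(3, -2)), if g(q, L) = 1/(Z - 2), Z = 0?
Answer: -143/2 ≈ -71.500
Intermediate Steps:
g(q, L) = -1/2 (g(q, L) = 1/(0 - 2) = 1/(-2) = -1/2)
-11*(9 + 5*g(3, -2)) = -11*(9 + 5*(-1/2)) = -11*(9 - 5/2) = -11*13/2 = -143/2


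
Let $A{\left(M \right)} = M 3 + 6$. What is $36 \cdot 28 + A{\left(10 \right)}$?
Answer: $1044$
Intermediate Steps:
$A{\left(M \right)} = 6 + 3 M$ ($A{\left(M \right)} = 3 M + 6 = 6 + 3 M$)
$36 \cdot 28 + A{\left(10 \right)} = 36 \cdot 28 + \left(6 + 3 \cdot 10\right) = 1008 + \left(6 + 30\right) = 1008 + 36 = 1044$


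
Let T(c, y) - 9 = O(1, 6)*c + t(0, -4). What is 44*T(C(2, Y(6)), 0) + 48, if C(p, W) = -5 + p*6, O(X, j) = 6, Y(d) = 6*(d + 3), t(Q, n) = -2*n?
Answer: 2644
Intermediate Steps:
Y(d) = 18 + 6*d (Y(d) = 6*(3 + d) = 18 + 6*d)
C(p, W) = -5 + 6*p
T(c, y) = 17 + 6*c (T(c, y) = 9 + (6*c - 2*(-4)) = 9 + (6*c + 8) = 9 + (8 + 6*c) = 17 + 6*c)
44*T(C(2, Y(6)), 0) + 48 = 44*(17 + 6*(-5 + 6*2)) + 48 = 44*(17 + 6*(-5 + 12)) + 48 = 44*(17 + 6*7) + 48 = 44*(17 + 42) + 48 = 44*59 + 48 = 2596 + 48 = 2644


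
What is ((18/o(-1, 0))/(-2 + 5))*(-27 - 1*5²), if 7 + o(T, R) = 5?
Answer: 156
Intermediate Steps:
o(T, R) = -2 (o(T, R) = -7 + 5 = -2)
((18/o(-1, 0))/(-2 + 5))*(-27 - 1*5²) = ((18/(-2))/(-2 + 5))*(-27 - 1*5²) = ((18*(-½))/3)*(-27 - 1*25) = ((⅓)*(-9))*(-27 - 25) = -3*(-52) = 156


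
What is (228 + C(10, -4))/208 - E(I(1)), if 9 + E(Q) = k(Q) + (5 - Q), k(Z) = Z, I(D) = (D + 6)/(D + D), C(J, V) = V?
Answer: 66/13 ≈ 5.0769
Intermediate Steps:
I(D) = (6 + D)/(2*D) (I(D) = (6 + D)/((2*D)) = (6 + D)*(1/(2*D)) = (6 + D)/(2*D))
E(Q) = -4 (E(Q) = -9 + (Q + (5 - Q)) = -9 + 5 = -4)
(228 + C(10, -4))/208 - E(I(1)) = (228 - 4)/208 - 1*(-4) = 224*(1/208) + 4 = 14/13 + 4 = 66/13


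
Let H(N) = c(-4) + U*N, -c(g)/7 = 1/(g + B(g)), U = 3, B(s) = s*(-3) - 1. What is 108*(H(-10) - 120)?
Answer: -16308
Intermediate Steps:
B(s) = -1 - 3*s (B(s) = -3*s - 1 = -1 - 3*s)
c(g) = -7/(-1 - 2*g) (c(g) = -7/(g + (-1 - 3*g)) = -7/(-1 - 2*g))
H(N) = -1 + 3*N (H(N) = 7/(1 + 2*(-4)) + 3*N = 7/(1 - 8) + 3*N = 7/(-7) + 3*N = 7*(-⅐) + 3*N = -1 + 3*N)
108*(H(-10) - 120) = 108*((-1 + 3*(-10)) - 120) = 108*((-1 - 30) - 120) = 108*(-31 - 120) = 108*(-151) = -16308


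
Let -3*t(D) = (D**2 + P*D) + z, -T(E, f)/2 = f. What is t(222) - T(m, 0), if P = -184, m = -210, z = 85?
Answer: -8521/3 ≈ -2840.3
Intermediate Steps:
T(E, f) = -2*f
t(D) = -85/3 - D**2/3 + 184*D/3 (t(D) = -((D**2 - 184*D) + 85)/3 = -(85 + D**2 - 184*D)/3 = -85/3 - D**2/3 + 184*D/3)
t(222) - T(m, 0) = (-85/3 - 1/3*222**2 + (184/3)*222) - (-2)*0 = (-85/3 - 1/3*49284 + 13616) - 1*0 = (-85/3 - 16428 + 13616) + 0 = -8521/3 + 0 = -8521/3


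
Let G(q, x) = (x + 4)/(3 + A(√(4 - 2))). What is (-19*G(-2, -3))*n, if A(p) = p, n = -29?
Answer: 1653/7 - 551*√2/7 ≈ 124.82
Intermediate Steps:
G(q, x) = (4 + x)/(3 + √2) (G(q, x) = (x + 4)/(3 + √(4 - 2)) = (4 + x)/(3 + √2))
(-19*G(-2, -3))*n = -19*(4 - 3)/(3 + √2)*(-29) = -19/(3 + √2)*(-29) = 551/(3 + √2)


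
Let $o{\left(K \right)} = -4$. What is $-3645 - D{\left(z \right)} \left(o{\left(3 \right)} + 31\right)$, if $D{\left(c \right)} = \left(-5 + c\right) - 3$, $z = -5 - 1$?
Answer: $-3267$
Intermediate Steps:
$z = -6$
$D{\left(c \right)} = -8 + c$
$-3645 - D{\left(z \right)} \left(o{\left(3 \right)} + 31\right) = -3645 - \left(-8 - 6\right) \left(-4 + 31\right) = -3645 - \left(-14\right) 27 = -3645 - -378 = -3645 + 378 = -3267$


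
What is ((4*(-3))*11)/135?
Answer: -44/45 ≈ -0.97778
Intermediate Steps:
((4*(-3))*11)/135 = -12*11*(1/135) = -132*1/135 = -44/45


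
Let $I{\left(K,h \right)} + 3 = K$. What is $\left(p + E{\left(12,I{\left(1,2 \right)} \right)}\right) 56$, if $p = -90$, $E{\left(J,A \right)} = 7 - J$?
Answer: $-5320$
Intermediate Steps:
$I{\left(K,h \right)} = -3 + K$
$\left(p + E{\left(12,I{\left(1,2 \right)} \right)}\right) 56 = \left(-90 + \left(7 - 12\right)\right) 56 = \left(-90 - 5\right) 56 = \left(-95\right) 56 = -5320$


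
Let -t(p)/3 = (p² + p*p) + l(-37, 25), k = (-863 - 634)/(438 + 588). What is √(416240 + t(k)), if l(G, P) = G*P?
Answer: √49008176454/342 ≈ 647.30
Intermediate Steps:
k = -499/342 (k = -1497/1026 = -1497*1/1026 = -499/342 ≈ -1.4591)
t(p) = 2775 - 6*p² (t(p) = -3*((p² + p*p) - 37*25) = -3*((p² + p²) - 925) = -3*(2*p² - 925) = -3*(-925 + 2*p²) = 2775 - 6*p²)
√(416240 + t(k)) = √(416240 + (2775 - 6*(-499/342)²)) = √(416240 + (2775 - 6*249001/116964)) = √(416240 + (2775 - 249001/19494)) = √(416240 + 53846849/19494) = √(8168029409/19494) = √49008176454/342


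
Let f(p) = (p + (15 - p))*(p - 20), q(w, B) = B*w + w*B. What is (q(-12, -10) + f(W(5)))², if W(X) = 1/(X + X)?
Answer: 13689/4 ≈ 3422.3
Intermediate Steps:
q(w, B) = 2*B*w (q(w, B) = B*w + B*w = 2*B*w)
W(X) = 1/(2*X)
f(p) = -300 + 15*p (f(p) = 15*(-20 + p) = -300 + 15*p)
(q(-12, -10) + f(W(5)))² = (2*(-10)*(-12) + (-300 + 15*((½)/5)))² = (240 + (-300 + 15*((½)*(⅕))))² = (240 + (-300 + 15*(⅒)))² = (240 + (-300 + 3/2))² = (240 - 597/2)² = (-117/2)² = 13689/4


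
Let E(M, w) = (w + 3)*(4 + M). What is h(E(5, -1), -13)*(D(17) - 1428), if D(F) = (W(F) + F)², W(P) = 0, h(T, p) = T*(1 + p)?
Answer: 246024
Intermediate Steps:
E(M, w) = (3 + w)*(4 + M)
D(F) = F² (D(F) = (0 + F)² = F²)
h(E(5, -1), -13)*(D(17) - 1428) = ((12 + 3*5 + 4*(-1) + 5*(-1))*(1 - 13))*(17² - 1428) = ((12 + 15 - 4 - 5)*(-12))*(289 - 1428) = (18*(-12))*(-1139) = -216*(-1139) = 246024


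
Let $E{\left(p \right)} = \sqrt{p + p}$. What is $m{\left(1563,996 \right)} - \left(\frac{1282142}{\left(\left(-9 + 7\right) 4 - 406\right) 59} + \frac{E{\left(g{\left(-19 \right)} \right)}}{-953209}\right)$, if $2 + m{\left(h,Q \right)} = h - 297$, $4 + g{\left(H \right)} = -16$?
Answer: $\frac{16078303}{12213} + \frac{2 i \sqrt{10}}{953209} \approx 1316.5 + 6.635 \cdot 10^{-6} i$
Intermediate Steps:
$g{\left(H \right)} = -20$ ($g{\left(H \right)} = -4 - 16 = -20$)
$E{\left(p \right)} = \sqrt{2} \sqrt{p}$ ($E{\left(p \right)} = \sqrt{2 p} = \sqrt{2} \sqrt{p}$)
$m{\left(h,Q \right)} = -299 + h$ ($m{\left(h,Q \right)} = -2 + \left(h - 297\right) = -2 + \left(-297 + h\right) = -299 + h$)
$m{\left(1563,996 \right)} - \left(\frac{1282142}{\left(\left(-9 + 7\right) 4 - 406\right) 59} + \frac{E{\left(g{\left(-19 \right)} \right)}}{-953209}\right) = \left(-299 + 1563\right) - \left(\frac{1282142}{\left(\left(-9 + 7\right) 4 - 406\right) 59} + \frac{\sqrt{2} \sqrt{-20}}{-953209}\right) = 1264 - \left(\frac{1282142}{\left(\left(-2\right) 4 - 406\right) 59} + \sqrt{2} \cdot 2 i \sqrt{5} \left(- \frac{1}{953209}\right)\right) = 1264 - \left(\frac{1282142}{\left(-8 - 406\right) 59} + 2 i \sqrt{10} \left(- \frac{1}{953209}\right)\right) = 1264 - \left(\frac{1282142}{\left(-414\right) 59} - \frac{2 i \sqrt{10}}{953209}\right) = 1264 - \left(\frac{1282142}{-24426} - \frac{2 i \sqrt{10}}{953209}\right) = 1264 - \left(1282142 \left(- \frac{1}{24426}\right) - \frac{2 i \sqrt{10}}{953209}\right) = 1264 - \left(- \frac{641071}{12213} - \frac{2 i \sqrt{10}}{953209}\right) = 1264 + \left(\frac{641071}{12213} + \frac{2 i \sqrt{10}}{953209}\right) = \frac{16078303}{12213} + \frac{2 i \sqrt{10}}{953209}$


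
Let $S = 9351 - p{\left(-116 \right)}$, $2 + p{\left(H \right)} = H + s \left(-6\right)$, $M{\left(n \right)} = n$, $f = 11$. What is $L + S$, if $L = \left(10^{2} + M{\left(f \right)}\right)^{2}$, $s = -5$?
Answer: $21760$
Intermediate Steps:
$p{\left(H \right)} = 28 + H$ ($p{\left(H \right)} = -2 + \left(H - -30\right) = -2 + \left(H + 30\right) = -2 + \left(30 + H\right) = 28 + H$)
$S = 9439$ ($S = 9351 - \left(28 - 116\right) = 9351 - -88 = 9351 + 88 = 9439$)
$L = 12321$ ($L = \left(10^{2} + 11\right)^{2} = \left(100 + 11\right)^{2} = 111^{2} = 12321$)
$L + S = 12321 + 9439 = 21760$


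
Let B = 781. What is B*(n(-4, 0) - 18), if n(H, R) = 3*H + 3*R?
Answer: -23430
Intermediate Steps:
B*(n(-4, 0) - 18) = 781*((3*(-4) + 3*0) - 18) = 781*((-12 + 0) - 18) = 781*(-12 - 18) = 781*(-30) = -23430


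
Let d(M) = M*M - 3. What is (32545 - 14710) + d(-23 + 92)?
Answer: 22593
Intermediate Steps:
d(M) = -3 + M² (d(M) = M² - 3 = -3 + M²)
(32545 - 14710) + d(-23 + 92) = (32545 - 14710) + (-3 + (-23 + 92)²) = 17835 + (-3 + 69²) = 17835 + (-3 + 4761) = 17835 + 4758 = 22593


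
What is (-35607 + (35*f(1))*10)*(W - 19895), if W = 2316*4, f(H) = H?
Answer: 374817167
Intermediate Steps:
W = 9264
(-35607 + (35*f(1))*10)*(W - 19895) = (-35607 + (35*1)*10)*(9264 - 19895) = (-35607 + 35*10)*(-10631) = (-35607 + 350)*(-10631) = -35257*(-10631) = 374817167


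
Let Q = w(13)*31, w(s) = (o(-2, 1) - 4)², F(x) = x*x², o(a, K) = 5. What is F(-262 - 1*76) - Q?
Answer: -38614503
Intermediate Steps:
F(x) = x³
w(s) = 1 (w(s) = (5 - 4)² = 1² = 1)
Q = 31 (Q = 1*31 = 31)
F(-262 - 1*76) - Q = (-262 - 1*76)³ - 1*31 = (-262 - 76)³ - 31 = (-338)³ - 31 = -38614472 - 31 = -38614503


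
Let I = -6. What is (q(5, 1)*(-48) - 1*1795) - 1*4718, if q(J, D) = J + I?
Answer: -6465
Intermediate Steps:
q(J, D) = -6 + J (q(J, D) = J - 6 = -6 + J)
(q(5, 1)*(-48) - 1*1795) - 1*4718 = ((-6 + 5)*(-48) - 1*1795) - 1*4718 = (-1*(-48) - 1795) - 4718 = (48 - 1795) - 4718 = -1747 - 4718 = -6465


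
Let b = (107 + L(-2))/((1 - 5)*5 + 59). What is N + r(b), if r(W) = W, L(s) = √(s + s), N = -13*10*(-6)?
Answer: 30527/39 + 2*I/39 ≈ 782.74 + 0.051282*I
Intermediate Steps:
N = 780 (N = -130*(-6) = 780)
L(s) = √2*√s (L(s) = √(2*s) = √2*√s)
b = 107/39 + 2*I/39 (b = (107 + √2*√(-2))/((1 - 5)*5 + 59) = (107 + √2*(I*√2))/(-4*5 + 59) = (107 + 2*I)/(-20 + 59) = (107 + 2*I)/39 = (107 + 2*I)*(1/39) = 107/39 + 2*I/39 ≈ 2.7436 + 0.051282*I)
N + r(b) = 780 + (107/39 + 2*I/39) = 30527/39 + 2*I/39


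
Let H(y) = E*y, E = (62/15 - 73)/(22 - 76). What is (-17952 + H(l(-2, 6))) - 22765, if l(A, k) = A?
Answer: -16491418/405 ≈ -40720.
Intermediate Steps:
E = 1033/810 (E = (62*(1/15) - 73)/(-54) = (62/15 - 73)*(-1/54) = -1033/15*(-1/54) = 1033/810 ≈ 1.2753)
H(y) = 1033*y/810
(-17952 + H(l(-2, 6))) - 22765 = (-17952 + (1033/810)*(-2)) - 22765 = (-17952 - 1033/405) - 22765 = -7271593/405 - 22765 = -16491418/405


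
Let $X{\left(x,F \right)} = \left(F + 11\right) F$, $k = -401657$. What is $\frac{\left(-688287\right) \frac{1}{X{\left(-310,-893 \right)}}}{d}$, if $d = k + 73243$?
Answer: $\frac{229429}{86222468388} \approx 2.6609 \cdot 10^{-6}$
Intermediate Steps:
$X{\left(x,F \right)} = F \left(11 + F\right)$ ($X{\left(x,F \right)} = \left(11 + F\right) F = F \left(11 + F\right)$)
$d = -328414$ ($d = -401657 + 73243 = -328414$)
$\frac{\left(-688287\right) \frac{1}{X{\left(-310,-893 \right)}}}{d} = \frac{\left(-688287\right) \frac{1}{\left(-893\right) \left(11 - 893\right)}}{-328414} = - \frac{688287}{\left(-893\right) \left(-882\right)} \left(- \frac{1}{328414}\right) = - \frac{688287}{787626} \left(- \frac{1}{328414}\right) = \left(-688287\right) \frac{1}{787626} \left(- \frac{1}{328414}\right) = \left(- \frac{229429}{262542}\right) \left(- \frac{1}{328414}\right) = \frac{229429}{86222468388}$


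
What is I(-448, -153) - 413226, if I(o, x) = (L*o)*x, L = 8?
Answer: 135126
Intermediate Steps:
I(o, x) = 8*o*x (I(o, x) = (8*o)*x = 8*o*x)
I(-448, -153) - 413226 = 8*(-448)*(-153) - 413226 = 548352 - 413226 = 135126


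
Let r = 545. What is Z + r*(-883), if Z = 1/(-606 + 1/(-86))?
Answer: -25080524581/52117 ≈ -4.8124e+5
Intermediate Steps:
Z = -86/52117 (Z = 1/(-606 - 1/86) = 1/(-52117/86) = -86/52117 ≈ -0.0016501)
Z + r*(-883) = -86/52117 + 545*(-883) = -86/52117 - 481235 = -25080524581/52117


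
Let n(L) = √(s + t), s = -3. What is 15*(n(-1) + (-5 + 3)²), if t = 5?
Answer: 60 + 15*√2 ≈ 81.213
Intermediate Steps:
n(L) = √2 (n(L) = √(-3 + 5) = √2)
15*(n(-1) + (-5 + 3)²) = 15*(√2 + (-5 + 3)²) = 15*(√2 + (-2)²) = 15*(√2 + 4) = 15*(4 + √2) = 60 + 15*√2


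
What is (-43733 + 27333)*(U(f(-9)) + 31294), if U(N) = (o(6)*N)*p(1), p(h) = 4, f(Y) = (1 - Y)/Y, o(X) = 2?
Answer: -4617682400/9 ≈ -5.1308e+8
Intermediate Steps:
f(Y) = (1 - Y)/Y
U(N) = 8*N (U(N) = (2*N)*4 = 8*N)
(-43733 + 27333)*(U(f(-9)) + 31294) = (-43733 + 27333)*(8*((1 - 1*(-9))/(-9)) + 31294) = -16400*(8*(-(1 + 9)/9) + 31294) = -16400*(8*(-⅑*10) + 31294) = -16400*(8*(-10/9) + 31294) = -16400*(-80/9 + 31294) = -16400*281566/9 = -4617682400/9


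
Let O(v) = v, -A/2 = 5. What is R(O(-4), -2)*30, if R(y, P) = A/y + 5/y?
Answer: 75/2 ≈ 37.500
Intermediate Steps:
A = -10 (A = -2*5 = -10)
R(y, P) = -5/y (R(y, P) = -10/y + 5/y = -5/y)
R(O(-4), -2)*30 = -5/(-4)*30 = -5*(-1/4)*30 = (5/4)*30 = 75/2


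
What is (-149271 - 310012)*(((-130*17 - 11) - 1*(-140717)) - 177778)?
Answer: 18041554806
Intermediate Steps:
(-149271 - 310012)*(((-130*17 - 11) - 1*(-140717)) - 177778) = -459283*(((-2210 - 11) + 140717) - 177778) = -459283*((-2221 + 140717) - 177778) = -459283*(138496 - 177778) = -459283*(-39282) = 18041554806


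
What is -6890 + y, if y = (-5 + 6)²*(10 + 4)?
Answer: -6876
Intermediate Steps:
y = 14 (y = 1²*14 = 1*14 = 14)
-6890 + y = -6890 + 14 = -6876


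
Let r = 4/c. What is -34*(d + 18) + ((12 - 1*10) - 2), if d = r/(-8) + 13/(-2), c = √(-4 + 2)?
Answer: -391 - 17*I*√2/2 ≈ -391.0 - 12.021*I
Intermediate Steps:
c = I*√2 (c = √(-2) = I*√2 ≈ 1.4142*I)
r = -2*I*√2 (r = 4/((I*√2)) = 4*(-I*√2/2) = -2*I*√2 ≈ -2.8284*I)
d = -13/2 + I*√2/4 (d = -2*I*√2/(-8) + 13/(-2) = -2*I*√2*(-⅛) + 13*(-½) = I*√2/4 - 13/2 = -13/2 + I*√2/4 ≈ -6.5 + 0.35355*I)
-34*(d + 18) + ((12 - 1*10) - 2) = -34*((-13/2 + I*√2/4) + 18) + ((12 - 1*10) - 2) = -34*(23/2 + I*√2/4) + ((12 - 10) - 2) = (-391 - 17*I*√2/2) + (2 - 2) = (-391 - 17*I*√2/2) + 0 = -391 - 17*I*√2/2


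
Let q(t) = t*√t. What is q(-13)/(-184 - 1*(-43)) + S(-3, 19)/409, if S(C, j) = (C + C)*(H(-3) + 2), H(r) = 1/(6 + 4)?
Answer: -63/2045 + 13*I*√13/141 ≈ -0.030807 + 0.33243*I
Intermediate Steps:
H(r) = ⅒ (H(r) = 1/10 = ⅒)
q(t) = t^(3/2)
S(C, j) = 21*C/5 (S(C, j) = (C + C)*(⅒ + 2) = (2*C)*(21/10) = 21*C/5)
q(-13)/(-184 - 1*(-43)) + S(-3, 19)/409 = (-13)^(3/2)/(-184 - 1*(-43)) + ((21/5)*(-3))/409 = (-13*I*√13)/(-184 + 43) - 63/5*1/409 = -13*I*√13/(-141) - 63/2045 = -13*I*√13*(-1/141) - 63/2045 = 13*I*√13/141 - 63/2045 = -63/2045 + 13*I*√13/141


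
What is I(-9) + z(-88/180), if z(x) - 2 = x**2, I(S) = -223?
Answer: -447041/2025 ≈ -220.76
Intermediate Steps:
z(x) = 2 + x**2
I(-9) + z(-88/180) = -223 + (2 + (-88/180)**2) = -223 + (2 + (-88*1/180)**2) = -223 + (2 + (-22/45)**2) = -223 + (2 + 484/2025) = -223 + 4534/2025 = -447041/2025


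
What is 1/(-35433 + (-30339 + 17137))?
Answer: -1/48635 ≈ -2.0561e-5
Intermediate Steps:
1/(-35433 + (-30339 + 17137)) = 1/(-35433 - 13202) = 1/(-48635) = -1/48635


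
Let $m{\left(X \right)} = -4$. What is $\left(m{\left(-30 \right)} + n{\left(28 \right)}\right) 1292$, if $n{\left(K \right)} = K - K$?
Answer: $-5168$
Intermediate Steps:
$n{\left(K \right)} = 0$
$\left(m{\left(-30 \right)} + n{\left(28 \right)}\right) 1292 = \left(-4 + 0\right) 1292 = \left(-4\right) 1292 = -5168$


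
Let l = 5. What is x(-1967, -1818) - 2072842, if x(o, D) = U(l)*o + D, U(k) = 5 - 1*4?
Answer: -2076627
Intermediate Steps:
U(k) = 1 (U(k) = 5 - 4 = 1)
x(o, D) = D + o (x(o, D) = 1*o + D = o + D = D + o)
x(-1967, -1818) - 2072842 = (-1818 - 1967) - 2072842 = -3785 - 2072842 = -2076627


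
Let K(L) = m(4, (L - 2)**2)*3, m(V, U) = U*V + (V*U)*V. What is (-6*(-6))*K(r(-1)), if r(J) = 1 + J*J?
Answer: 0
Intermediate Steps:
r(J) = 1 + J**2
m(V, U) = U*V + U*V**2 (m(V, U) = U*V + (U*V)*V = U*V + U*V**2)
K(L) = 60*(-2 + L)**2 (K(L) = ((L - 2)**2*4*(1 + 4))*3 = ((-2 + L)**2*4*5)*3 = (20*(-2 + L)**2)*3 = 60*(-2 + L)**2)
(-6*(-6))*K(r(-1)) = (-6*(-6))*(60*(-2 + (1 + (-1)**2))**2) = 36*(60*(-2 + (1 + 1))**2) = 36*(60*(-2 + 2)**2) = 36*(60*0**2) = 36*(60*0) = 36*0 = 0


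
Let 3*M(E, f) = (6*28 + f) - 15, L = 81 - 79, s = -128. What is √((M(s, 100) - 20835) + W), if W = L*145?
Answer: I*√184146/3 ≈ 143.04*I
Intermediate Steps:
L = 2
M(E, f) = 51 + f/3 (M(E, f) = ((6*28 + f) - 15)/3 = ((168 + f) - 15)/3 = (153 + f)/3 = 51 + f/3)
W = 290 (W = 2*145 = 290)
√((M(s, 100) - 20835) + W) = √(((51 + (⅓)*100) - 20835) + 290) = √(((51 + 100/3) - 20835) + 290) = √((253/3 - 20835) + 290) = √(-62252/3 + 290) = √(-61382/3) = I*√184146/3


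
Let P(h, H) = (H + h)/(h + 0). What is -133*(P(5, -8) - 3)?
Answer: 2394/5 ≈ 478.80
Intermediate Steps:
P(h, H) = (H + h)/h
-133*(P(5, -8) - 3) = -133*((-8 + 5)/5 - 3) = -133*((⅕)*(-3) - 3) = -133*(-⅗ - 3) = -133*(-18/5) = 2394/5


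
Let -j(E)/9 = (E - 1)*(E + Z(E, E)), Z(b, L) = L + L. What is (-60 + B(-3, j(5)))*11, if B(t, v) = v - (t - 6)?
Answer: -6501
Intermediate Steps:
Z(b, L) = 2*L
j(E) = -27*E*(-1 + E) (j(E) = -9*(E - 1)*(E + 2*E) = -9*(-1 + E)*3*E = -27*E*(-1 + E))
B(t, v) = 6 + v - t (B(t, v) = v - (-6 + t) = v + (6 - t) = 6 + v - t)
(-60 + B(-3, j(5)))*11 = (-60 + (6 + 27*5*(1 - 1*5) - 1*(-3)))*11 = (-60 + (6 + 27*5*(1 - 5) + 3))*11 = (-60 + (6 + 27*5*(-4) + 3))*11 = (-60 + (6 - 540 + 3))*11 = (-60 - 531)*11 = -591*11 = -6501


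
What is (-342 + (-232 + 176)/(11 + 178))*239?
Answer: -2208838/27 ≈ -81809.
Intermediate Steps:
(-342 + (-232 + 176)/(11 + 178))*239 = (-342 - 56/189)*239 = (-342 - 56*1/189)*239 = (-342 - 8/27)*239 = -9242/27*239 = -2208838/27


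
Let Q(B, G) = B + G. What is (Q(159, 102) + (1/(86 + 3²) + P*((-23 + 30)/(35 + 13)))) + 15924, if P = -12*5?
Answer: 6146979/380 ≈ 16176.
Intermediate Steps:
P = -60
(Q(159, 102) + (1/(86 + 3²) + P*((-23 + 30)/(35 + 13)))) + 15924 = ((159 + 102) + (1/(86 + 3²) - 60*(-23 + 30)/(35 + 13))) + 15924 = (261 + (1/(86 + 9) - 420/48)) + 15924 = (261 + (1/95 - 420/48)) + 15924 = (261 + (1/95 - 60*7/48)) + 15924 = (261 + (1/95 - 35/4)) + 15924 = (261 - 3321/380) + 15924 = 95859/380 + 15924 = 6146979/380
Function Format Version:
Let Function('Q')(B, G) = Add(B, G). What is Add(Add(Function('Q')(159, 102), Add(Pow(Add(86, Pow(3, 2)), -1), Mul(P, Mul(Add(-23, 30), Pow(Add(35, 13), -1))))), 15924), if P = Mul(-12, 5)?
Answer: Rational(6146979, 380) ≈ 16176.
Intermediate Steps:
P = -60
Add(Add(Function('Q')(159, 102), Add(Pow(Add(86, Pow(3, 2)), -1), Mul(P, Mul(Add(-23, 30), Pow(Add(35, 13), -1))))), 15924) = Add(Add(Add(159, 102), Add(Pow(Add(86, Pow(3, 2)), -1), Mul(-60, Mul(Add(-23, 30), Pow(Add(35, 13), -1))))), 15924) = Add(Add(261, Add(Pow(Add(86, 9), -1), Mul(-60, Mul(7, Pow(48, -1))))), 15924) = Add(Add(261, Add(Pow(95, -1), Mul(-60, Mul(7, Rational(1, 48))))), 15924) = Add(Add(261, Add(Rational(1, 95), Mul(-60, Rational(7, 48)))), 15924) = Add(Add(261, Add(Rational(1, 95), Rational(-35, 4))), 15924) = Add(Add(261, Rational(-3321, 380)), 15924) = Add(Rational(95859, 380), 15924) = Rational(6146979, 380)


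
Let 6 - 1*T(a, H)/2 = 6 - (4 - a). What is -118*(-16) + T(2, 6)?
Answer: 1892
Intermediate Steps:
T(a, H) = 8 - 2*a (T(a, H) = 12 - 2*(6 - (4 - a)) = 12 - 2*(6 + (-4 + a)) = 12 - 2*(2 + a) = 12 + (-4 - 2*a) = 8 - 2*a)
-118*(-16) + T(2, 6) = -118*(-16) + (8 - 2*2) = 1888 + (8 - 4) = 1888 + 4 = 1892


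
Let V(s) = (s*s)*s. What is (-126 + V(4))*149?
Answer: -9238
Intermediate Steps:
V(s) = s³ (V(s) = s²*s = s³)
(-126 + V(4))*149 = (-126 + 4³)*149 = (-126 + 64)*149 = -62*149 = -9238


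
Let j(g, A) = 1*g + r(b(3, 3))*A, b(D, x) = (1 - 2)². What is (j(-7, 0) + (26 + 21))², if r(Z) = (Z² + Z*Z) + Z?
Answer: 1600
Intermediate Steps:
b(D, x) = 1 (b(D, x) = (-1)² = 1)
r(Z) = Z + 2*Z² (r(Z) = (Z² + Z²) + Z = 2*Z² + Z = Z + 2*Z²)
j(g, A) = g + 3*A (j(g, A) = 1*g + (1*(1 + 2*1))*A = g + (1*(1 + 2))*A = g + (1*3)*A = g + 3*A)
(j(-7, 0) + (26 + 21))² = ((-7 + 3*0) + (26 + 21))² = ((-7 + 0) + 47)² = (-7 + 47)² = 40² = 1600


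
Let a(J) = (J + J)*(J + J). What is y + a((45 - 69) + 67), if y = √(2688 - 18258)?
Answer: 7396 + 3*I*√1730 ≈ 7396.0 + 124.78*I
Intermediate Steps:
a(J) = 4*J² (a(J) = (2*J)*(2*J) = 4*J²)
y = 3*I*√1730 (y = √(-15570) = 3*I*√1730 ≈ 124.78*I)
y + a((45 - 69) + 67) = 3*I*√1730 + 4*((45 - 69) + 67)² = 3*I*√1730 + 4*(-24 + 67)² = 3*I*√1730 + 4*43² = 3*I*√1730 + 4*1849 = 3*I*√1730 + 7396 = 7396 + 3*I*√1730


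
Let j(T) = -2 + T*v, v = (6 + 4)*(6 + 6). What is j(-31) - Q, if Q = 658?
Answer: -4380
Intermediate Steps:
v = 120 (v = 10*12 = 120)
j(T) = -2 + 120*T (j(T) = -2 + T*120 = -2 + 120*T)
j(-31) - Q = (-2 + 120*(-31)) - 1*658 = (-2 - 3720) - 658 = -3722 - 658 = -4380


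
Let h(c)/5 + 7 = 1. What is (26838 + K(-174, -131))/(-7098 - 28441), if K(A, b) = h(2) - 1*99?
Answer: -26709/35539 ≈ -0.75154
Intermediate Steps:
h(c) = -30 (h(c) = -35 + 5*1 = -35 + 5 = -30)
K(A, b) = -129 (K(A, b) = -30 - 1*99 = -30 - 99 = -129)
(26838 + K(-174, -131))/(-7098 - 28441) = (26838 - 129)/(-7098 - 28441) = 26709/(-35539) = 26709*(-1/35539) = -26709/35539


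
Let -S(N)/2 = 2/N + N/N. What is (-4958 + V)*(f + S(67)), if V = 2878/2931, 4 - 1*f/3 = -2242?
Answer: -2185687652720/65459 ≈ -3.3390e+7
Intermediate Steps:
f = 6738 (f = 12 - 3*(-2242) = 12 + 6726 = 6738)
V = 2878/2931 (V = 2878*(1/2931) = 2878/2931 ≈ 0.98192)
S(N) = -2 - 4/N (S(N) = -2*(2/N + N/N) = -2*(2/N + 1) = -2*(1 + 2/N) = -2 - 4/N)
(-4958 + V)*(f + S(67)) = (-4958 + 2878/2931)*(6738 + (-2 - 4/67)) = -14529020*(6738 + (-2 - 4*1/67))/2931 = -14529020*(6738 + (-2 - 4/67))/2931 = -14529020*(6738 - 138/67)/2931 = -14529020/2931*451308/67 = -2185687652720/65459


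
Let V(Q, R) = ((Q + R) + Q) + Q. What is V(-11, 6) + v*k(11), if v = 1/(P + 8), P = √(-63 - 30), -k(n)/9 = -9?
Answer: 27*(-√93 + 5*I)/(√93 - 8*I) ≈ -22.873 - 4.9754*I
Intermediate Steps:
k(n) = 81 (k(n) = -9*(-9) = 81)
P = I*√93 (P = √(-93) = I*√93 ≈ 9.6436*I)
V(Q, R) = R + 3*Q (V(Q, R) = (R + 2*Q) + Q = R + 3*Q)
v = 1/(8 + I*√93) (v = 1/(I*√93 + 8) = 1/(8 + I*√93) ≈ 0.050955 - 0.061424*I)
V(-11, 6) + v*k(11) = (6 + 3*(-11)) + (8/157 - I*√93/157)*81 = (6 - 33) + (648/157 - 81*I*√93/157) = -27 + (648/157 - 81*I*√93/157) = -3591/157 - 81*I*√93/157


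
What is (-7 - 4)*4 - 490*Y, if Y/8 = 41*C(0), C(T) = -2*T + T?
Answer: -44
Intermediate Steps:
C(T) = -T
Y = 0 (Y = 8*(41*(-1*0)) = 8*(41*0) = 8*0 = 0)
(-7 - 4)*4 - 490*Y = (-7 - 4)*4 - 490*0 = -11*4 + 0 = -44 + 0 = -44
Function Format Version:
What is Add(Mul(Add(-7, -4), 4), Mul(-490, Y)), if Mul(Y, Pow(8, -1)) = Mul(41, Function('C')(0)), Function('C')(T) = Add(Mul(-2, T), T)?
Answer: -44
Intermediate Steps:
Function('C')(T) = Mul(-1, T)
Y = 0 (Y = Mul(8, Mul(41, Mul(-1, 0))) = Mul(8, Mul(41, 0)) = Mul(8, 0) = 0)
Add(Mul(Add(-7, -4), 4), Mul(-490, Y)) = Add(Mul(Add(-7, -4), 4), Mul(-490, 0)) = Add(Mul(-11, 4), 0) = Add(-44, 0) = -44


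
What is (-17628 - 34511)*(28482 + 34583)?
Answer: -3288146035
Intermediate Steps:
(-17628 - 34511)*(28482 + 34583) = -52139*63065 = -3288146035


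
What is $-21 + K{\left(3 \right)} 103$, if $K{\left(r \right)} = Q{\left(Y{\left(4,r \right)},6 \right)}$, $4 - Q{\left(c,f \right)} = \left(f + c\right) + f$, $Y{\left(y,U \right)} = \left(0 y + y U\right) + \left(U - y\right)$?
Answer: $-1978$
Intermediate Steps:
$Y{\left(y,U \right)} = U - y + U y$ ($Y{\left(y,U \right)} = \left(0 + U y\right) + \left(U - y\right) = U y + \left(U - y\right) = U - y + U y$)
$Q{\left(c,f \right)} = 4 - c - 2 f$ ($Q{\left(c,f \right)} = 4 - \left(\left(f + c\right) + f\right) = 4 - \left(\left(c + f\right) + f\right) = 4 - \left(c + 2 f\right) = 4 - c - 2 f$)
$K{\left(r \right)} = -4 - 5 r$ ($K{\left(r \right)} = 4 - \left(r - 4 + r 4\right) - 12 = 4 - \left(r - 4 + 4 r\right) - 12 = 4 - \left(-4 + 5 r\right) - 12 = -4 - 5 r$)
$-21 + K{\left(3 \right)} 103 = -21 + \left(-4 - 15\right) 103 = -21 - 1957 = -1978$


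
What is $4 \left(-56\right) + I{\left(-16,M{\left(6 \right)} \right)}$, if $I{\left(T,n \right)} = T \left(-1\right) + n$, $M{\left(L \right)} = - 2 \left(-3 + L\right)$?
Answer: $-214$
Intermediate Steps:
$M{\left(L \right)} = 6 - 2 L$
$I{\left(T,n \right)} = n - T$ ($I{\left(T,n \right)} = - T + n = n - T$)
$4 \left(-56\right) + I{\left(-16,M{\left(6 \right)} \right)} = 4 \left(-56\right) + \left(\left(6 - 12\right) - -16\right) = -224 + \left(\left(6 - 12\right) + 16\right) = -224 + \left(-6 + 16\right) = -224 + 10 = -214$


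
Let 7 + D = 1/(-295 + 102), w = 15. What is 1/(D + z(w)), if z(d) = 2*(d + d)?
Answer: 193/10228 ≈ 0.018870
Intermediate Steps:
z(d) = 4*d (z(d) = 2*(2*d) = 4*d)
D = -1352/193 (D = -7 + 1/(-295 + 102) = -7 + 1/(-193) = -7 - 1/193 = -1352/193 ≈ -7.0052)
1/(D + z(w)) = 1/(-1352/193 + 4*15) = 1/(-1352/193 + 60) = 1/(10228/193) = 193/10228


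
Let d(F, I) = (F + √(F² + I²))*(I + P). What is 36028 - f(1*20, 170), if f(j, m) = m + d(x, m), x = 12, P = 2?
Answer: 33794 - 344*√7261 ≈ 4481.2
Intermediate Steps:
d(F, I) = (2 + I)*(F + √(F² + I²)) (d(F, I) = (F + √(F² + I²))*(I + 2) = (F + √(F² + I²))*(2 + I) = (2 + I)*(F + √(F² + I²)))
f(j, m) = 24 + 2*√(144 + m²) + 13*m + m*√(144 + m²) (f(j, m) = m + (2*12 + 2*√(12² + m²) + 12*m + m*√(12² + m²)) = m + (24 + 2*√(144 + m²) + 12*m + m*√(144 + m²)) = 24 + 2*√(144 + m²) + 13*m + m*√(144 + m²))
36028 - f(1*20, 170) = 36028 - (24 + 2*√(144 + 170²) + 13*170 + 170*√(144 + 170²)) = 36028 - (24 + 2*√(144 + 28900) + 2210 + 170*√(144 + 28900)) = 36028 - (24 + 2*√29044 + 2210 + 170*√29044) = 36028 - (24 + 2*(2*√7261) + 2210 + 170*(2*√7261)) = 36028 - (24 + 4*√7261 + 2210 + 340*√7261) = 36028 - (2234 + 344*√7261) = 36028 + (-2234 - 344*√7261) = 33794 - 344*√7261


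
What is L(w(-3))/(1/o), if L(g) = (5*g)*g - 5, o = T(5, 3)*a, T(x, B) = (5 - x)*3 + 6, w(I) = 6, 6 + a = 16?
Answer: 10500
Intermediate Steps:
a = 10 (a = -6 + 16 = 10)
T(x, B) = 21 - 3*x (T(x, B) = (15 - 3*x) + 6 = 21 - 3*x)
o = 60 (o = (21 - 3*5)*10 = (21 - 15)*10 = 6*10 = 60)
L(g) = -5 + 5*g² (L(g) = 5*g² - 5 = -5 + 5*g²)
L(w(-3))/(1/o) = (-5 + 5*6²)/(1/60) = (-5 + 5*36)/(1/60) = (-5 + 180)*60 = 175*60 = 10500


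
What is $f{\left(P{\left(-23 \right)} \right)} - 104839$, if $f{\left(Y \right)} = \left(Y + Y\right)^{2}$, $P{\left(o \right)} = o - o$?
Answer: $-104839$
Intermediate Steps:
$P{\left(o \right)} = 0$
$f{\left(Y \right)} = 4 Y^{2}$ ($f{\left(Y \right)} = \left(2 Y\right)^{2} = 4 Y^{2}$)
$f{\left(P{\left(-23 \right)} \right)} - 104839 = 4 \cdot 0^{2} - 104839 = 4 \cdot 0 - 104839 = 0 - 104839 = -104839$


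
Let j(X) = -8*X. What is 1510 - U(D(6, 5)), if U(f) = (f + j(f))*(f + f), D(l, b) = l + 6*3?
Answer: 9574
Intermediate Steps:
D(l, b) = 18 + l (D(l, b) = l + 18 = 18 + l)
U(f) = -14*f**2 (U(f) = (f - 8*f)*(f + f) = (-7*f)*(2*f) = -14*f**2)
1510 - U(D(6, 5)) = 1510 - (-14)*(18 + 6)**2 = 1510 - (-14)*24**2 = 1510 - (-14)*576 = 1510 - 1*(-8064) = 1510 + 8064 = 9574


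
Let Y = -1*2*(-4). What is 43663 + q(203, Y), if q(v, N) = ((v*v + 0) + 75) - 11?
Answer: 84936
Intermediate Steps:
Y = 8 (Y = -2*(-4) = 8)
q(v, N) = 64 + v² (q(v, N) = ((v² + 0) + 75) - 11 = (v² + 75) - 11 = (75 + v²) - 11 = 64 + v²)
43663 + q(203, Y) = 43663 + (64 + 203²) = 43663 + (64 + 41209) = 43663 + 41273 = 84936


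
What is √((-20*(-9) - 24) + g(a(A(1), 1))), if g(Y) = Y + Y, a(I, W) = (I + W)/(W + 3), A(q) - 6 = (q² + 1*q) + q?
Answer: √161 ≈ 12.689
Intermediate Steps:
A(q) = 6 + q² + 2*q (A(q) = 6 + ((q² + 1*q) + q) = 6 + ((q² + q) + q) = 6 + ((q + q²) + q) = 6 + (q² + 2*q) = 6 + q² + 2*q)
a(I, W) = (I + W)/(3 + W)
g(Y) = 2*Y
√((-20*(-9) - 24) + g(a(A(1), 1))) = √((-20*(-9) - 24) + 2*(((6 + 1² + 2*1) + 1)/(3 + 1))) = √((180 - 24) + 2*(((6 + 1 + 2) + 1)/4)) = √(156 + 2*((9 + 1)/4)) = √(156 + 2*((¼)*10)) = √(156 + 2*(5/2)) = √(156 + 5) = √161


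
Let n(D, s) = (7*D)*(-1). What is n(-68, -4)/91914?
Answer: 238/45957 ≈ 0.0051788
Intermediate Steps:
n(D, s) = -7*D
n(-68, -4)/91914 = -7*(-68)/91914 = 476*(1/91914) = 238/45957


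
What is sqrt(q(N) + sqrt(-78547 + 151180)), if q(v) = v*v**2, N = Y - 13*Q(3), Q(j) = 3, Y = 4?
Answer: sqrt(-42875 + sqrt(72633)) ≈ 206.41*I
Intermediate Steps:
N = -35 (N = 4 - 13*3 = 4 - 39 = -35)
q(v) = v**3
sqrt(q(N) + sqrt(-78547 + 151180)) = sqrt((-35)**3 + sqrt(-78547 + 151180)) = sqrt(-42875 + sqrt(72633))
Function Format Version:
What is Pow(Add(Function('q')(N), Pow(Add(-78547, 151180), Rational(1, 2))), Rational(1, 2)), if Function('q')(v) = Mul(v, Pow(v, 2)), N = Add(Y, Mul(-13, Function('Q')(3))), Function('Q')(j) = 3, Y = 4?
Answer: Pow(Add(-42875, Pow(72633, Rational(1, 2))), Rational(1, 2)) ≈ Mul(206.41, I)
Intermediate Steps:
N = -35 (N = Add(4, Mul(-13, 3)) = Add(4, -39) = -35)
Function('q')(v) = Pow(v, 3)
Pow(Add(Function('q')(N), Pow(Add(-78547, 151180), Rational(1, 2))), Rational(1, 2)) = Pow(Add(Pow(-35, 3), Pow(Add(-78547, 151180), Rational(1, 2))), Rational(1, 2)) = Pow(Add(-42875, Pow(72633, Rational(1, 2))), Rational(1, 2))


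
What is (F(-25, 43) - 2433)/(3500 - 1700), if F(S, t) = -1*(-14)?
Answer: -2419/1800 ≈ -1.3439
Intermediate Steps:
F(S, t) = 14
(F(-25, 43) - 2433)/(3500 - 1700) = (14 - 2433)/(3500 - 1700) = -2419/1800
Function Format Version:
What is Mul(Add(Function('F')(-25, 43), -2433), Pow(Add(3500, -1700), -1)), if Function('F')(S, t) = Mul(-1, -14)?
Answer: Rational(-2419, 1800) ≈ -1.3439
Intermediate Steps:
Function('F')(S, t) = 14
Mul(Add(Function('F')(-25, 43), -2433), Pow(Add(3500, -1700), -1)) = Mul(Add(14, -2433), Pow(Add(3500, -1700), -1)) = Mul(-2419, Pow(1800, -1)) = Mul(-2419, Rational(1, 1800)) = Rational(-2419, 1800)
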